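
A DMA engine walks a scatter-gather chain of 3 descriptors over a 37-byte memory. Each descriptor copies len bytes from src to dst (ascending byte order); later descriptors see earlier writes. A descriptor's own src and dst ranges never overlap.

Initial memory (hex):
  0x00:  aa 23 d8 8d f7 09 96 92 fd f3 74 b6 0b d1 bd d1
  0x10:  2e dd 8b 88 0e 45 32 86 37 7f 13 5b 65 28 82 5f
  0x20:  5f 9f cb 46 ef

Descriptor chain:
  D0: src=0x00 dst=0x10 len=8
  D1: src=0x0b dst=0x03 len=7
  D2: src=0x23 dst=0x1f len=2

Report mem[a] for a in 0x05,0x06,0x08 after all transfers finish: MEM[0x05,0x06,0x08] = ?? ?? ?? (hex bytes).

D0: mem[0x10..0x17] <- [aa 23 d8 8d f7 09 96 92]
D1: mem[0x03..0x09] <- [b6 0b d1 bd d1 aa 23]
D2: mem[0x1f..0x20] <- [46 ef]
query mem[0x05]=0xd1, mem[0x06]=0xbd, mem[0x08]=0xaa

MEM[0x05,0x06,0x08] = d1 bd aa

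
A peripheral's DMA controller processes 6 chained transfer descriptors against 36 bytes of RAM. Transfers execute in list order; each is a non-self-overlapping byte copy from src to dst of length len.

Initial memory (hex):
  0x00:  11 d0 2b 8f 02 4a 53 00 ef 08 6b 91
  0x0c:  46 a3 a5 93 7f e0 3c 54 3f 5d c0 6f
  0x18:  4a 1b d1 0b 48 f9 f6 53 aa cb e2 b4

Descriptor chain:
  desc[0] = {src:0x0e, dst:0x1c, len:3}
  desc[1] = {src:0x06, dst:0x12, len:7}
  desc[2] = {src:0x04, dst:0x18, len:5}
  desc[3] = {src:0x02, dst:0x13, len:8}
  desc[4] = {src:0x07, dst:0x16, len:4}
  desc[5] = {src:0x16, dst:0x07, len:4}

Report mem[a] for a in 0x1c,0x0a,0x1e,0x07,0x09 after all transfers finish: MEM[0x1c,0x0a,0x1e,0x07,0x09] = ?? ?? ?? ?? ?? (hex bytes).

#0 dst[0x1c+3] := {0xa5,0x93,0x7f}
#1 dst[0x12+7] := {0x53,0x00,0xef,0x08,0x6b,0x91,0x46}
#2 dst[0x18+5] := {0x02,0x4a,0x53,0x00,0xef}
#3 dst[0x13+8] := {0x2b,0x8f,0x02,0x4a,0x53,0x00,0xef,0x08}
#4 dst[0x16+4] := {0x00,0xef,0x08,0x6b}
#5 dst[0x07+4] := {0x00,0xef,0x08,0x6b}
query mem[0x1c]=0xef, mem[0x0a]=0x6b, mem[0x1e]=0x7f, mem[0x07]=0x00, mem[0x09]=0x08

MEM[0x1c,0x0a,0x1e,0x07,0x09] = ef 6b 7f 00 08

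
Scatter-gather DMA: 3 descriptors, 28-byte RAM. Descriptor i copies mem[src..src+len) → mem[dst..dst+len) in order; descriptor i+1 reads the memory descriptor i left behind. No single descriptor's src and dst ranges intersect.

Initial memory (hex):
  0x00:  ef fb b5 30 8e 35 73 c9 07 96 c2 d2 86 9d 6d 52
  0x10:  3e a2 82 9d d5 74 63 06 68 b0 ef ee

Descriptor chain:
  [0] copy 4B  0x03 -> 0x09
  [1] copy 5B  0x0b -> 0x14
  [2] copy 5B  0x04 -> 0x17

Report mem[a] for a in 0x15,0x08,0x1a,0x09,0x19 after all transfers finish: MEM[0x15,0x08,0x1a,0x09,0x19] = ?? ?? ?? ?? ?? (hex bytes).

MEM[0x15,0x08,0x1a,0x09,0x19] = 73 07 c9 30 73

[0] 0x03->0x09 len=4 : 30 8e 35 73
[1] 0x0b->0x14 len=5 : 35 73 9d 6d 52
[2] 0x04->0x17 len=5 : 8e 35 73 c9 07
query mem[0x15]=0x73, mem[0x08]=0x07, mem[0x1a]=0xc9, mem[0x09]=0x30, mem[0x19]=0x73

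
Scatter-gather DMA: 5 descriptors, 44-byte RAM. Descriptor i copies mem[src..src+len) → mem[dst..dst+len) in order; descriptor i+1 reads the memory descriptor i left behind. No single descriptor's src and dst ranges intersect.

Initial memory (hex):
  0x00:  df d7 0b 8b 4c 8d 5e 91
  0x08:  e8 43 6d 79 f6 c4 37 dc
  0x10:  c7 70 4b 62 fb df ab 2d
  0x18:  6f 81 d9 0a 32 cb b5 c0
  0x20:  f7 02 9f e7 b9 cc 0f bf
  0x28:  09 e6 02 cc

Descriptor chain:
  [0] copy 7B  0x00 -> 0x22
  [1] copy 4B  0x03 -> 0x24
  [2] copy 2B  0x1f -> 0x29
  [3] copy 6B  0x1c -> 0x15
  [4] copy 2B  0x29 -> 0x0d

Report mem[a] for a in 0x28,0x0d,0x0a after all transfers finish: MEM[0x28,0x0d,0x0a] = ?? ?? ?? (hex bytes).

MEM[0x28,0x0d,0x0a] = 5e c0 6d

[0] 0x00->0x22 len=7 : df d7 0b 8b 4c 8d 5e
[1] 0x03->0x24 len=4 : 8b 4c 8d 5e
[2] 0x1f->0x29 len=2 : c0 f7
[3] 0x1c->0x15 len=6 : 32 cb b5 c0 f7 02
[4] 0x29->0x0d len=2 : c0 f7
query mem[0x28]=0x5e, mem[0x0d]=0xc0, mem[0x0a]=0x6d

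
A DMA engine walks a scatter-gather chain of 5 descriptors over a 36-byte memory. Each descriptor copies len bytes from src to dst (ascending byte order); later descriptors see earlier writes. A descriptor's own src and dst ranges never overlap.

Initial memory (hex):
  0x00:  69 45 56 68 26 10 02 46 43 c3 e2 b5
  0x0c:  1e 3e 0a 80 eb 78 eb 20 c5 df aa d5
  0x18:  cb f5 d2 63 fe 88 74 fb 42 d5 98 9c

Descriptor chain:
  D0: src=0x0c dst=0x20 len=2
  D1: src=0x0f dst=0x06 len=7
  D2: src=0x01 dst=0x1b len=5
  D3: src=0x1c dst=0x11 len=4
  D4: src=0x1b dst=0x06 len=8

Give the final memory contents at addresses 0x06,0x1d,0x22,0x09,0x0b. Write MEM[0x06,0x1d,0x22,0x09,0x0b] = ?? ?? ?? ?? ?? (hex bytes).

MEM[0x06,0x1d,0x22,0x09,0x0b] = 45 68 98 26 1e

D0: mem[0x20..0x21] <- [1e 3e]
D1: mem[0x06..0x0c] <- [80 eb 78 eb 20 c5 df]
D2: mem[0x1b..0x1f] <- [45 56 68 26 10]
D3: mem[0x11..0x14] <- [56 68 26 10]
D4: mem[0x06..0x0d] <- [45 56 68 26 10 1e 3e 98]
query mem[0x06]=0x45, mem[0x1d]=0x68, mem[0x22]=0x98, mem[0x09]=0x26, mem[0x0b]=0x1e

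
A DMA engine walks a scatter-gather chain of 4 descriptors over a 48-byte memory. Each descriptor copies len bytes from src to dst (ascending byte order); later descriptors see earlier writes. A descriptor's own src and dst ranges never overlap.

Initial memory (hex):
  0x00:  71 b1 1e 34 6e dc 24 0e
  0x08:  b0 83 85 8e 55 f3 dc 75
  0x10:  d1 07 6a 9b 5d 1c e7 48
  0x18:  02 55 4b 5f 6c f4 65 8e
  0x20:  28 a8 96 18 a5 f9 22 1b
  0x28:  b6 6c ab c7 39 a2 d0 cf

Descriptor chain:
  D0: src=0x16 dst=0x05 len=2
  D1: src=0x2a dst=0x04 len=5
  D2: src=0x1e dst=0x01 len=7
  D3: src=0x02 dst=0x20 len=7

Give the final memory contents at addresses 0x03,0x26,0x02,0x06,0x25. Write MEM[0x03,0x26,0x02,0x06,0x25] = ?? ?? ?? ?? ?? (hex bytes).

MEM[0x03,0x26,0x02,0x06,0x25] = 28 d0 8e 18 a5

#0 dst[0x05+2] := {0xe7,0x48}
#1 dst[0x04+5] := {0xab,0xc7,0x39,0xa2,0xd0}
#2 dst[0x01+7] := {0x65,0x8e,0x28,0xa8,0x96,0x18,0xa5}
#3 dst[0x20+7] := {0x8e,0x28,0xa8,0x96,0x18,0xa5,0xd0}
query mem[0x03]=0x28, mem[0x26]=0xd0, mem[0x02]=0x8e, mem[0x06]=0x18, mem[0x25]=0xa5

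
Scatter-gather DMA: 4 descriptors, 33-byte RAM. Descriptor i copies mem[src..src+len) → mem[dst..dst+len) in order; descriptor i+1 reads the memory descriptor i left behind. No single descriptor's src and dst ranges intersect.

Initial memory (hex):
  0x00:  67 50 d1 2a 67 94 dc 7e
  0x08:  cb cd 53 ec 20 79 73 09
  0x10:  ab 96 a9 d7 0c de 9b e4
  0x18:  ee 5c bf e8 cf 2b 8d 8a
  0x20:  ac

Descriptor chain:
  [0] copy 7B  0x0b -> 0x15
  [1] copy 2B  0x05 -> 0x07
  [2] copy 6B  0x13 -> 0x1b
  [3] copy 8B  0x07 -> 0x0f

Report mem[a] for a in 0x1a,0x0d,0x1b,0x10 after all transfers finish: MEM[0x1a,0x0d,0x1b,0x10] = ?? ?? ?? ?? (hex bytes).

D0: mem[0x15..0x1b] <- [ec 20 79 73 09 ab 96]
D1: mem[0x07..0x08] <- [94 dc]
D2: mem[0x1b..0x20] <- [d7 0c ec 20 79 73]
D3: mem[0x0f..0x16] <- [94 dc cd 53 ec 20 79 73]
query mem[0x1a]=0xab, mem[0x0d]=0x79, mem[0x1b]=0xd7, mem[0x10]=0xdc

MEM[0x1a,0x0d,0x1b,0x10] = ab 79 d7 dc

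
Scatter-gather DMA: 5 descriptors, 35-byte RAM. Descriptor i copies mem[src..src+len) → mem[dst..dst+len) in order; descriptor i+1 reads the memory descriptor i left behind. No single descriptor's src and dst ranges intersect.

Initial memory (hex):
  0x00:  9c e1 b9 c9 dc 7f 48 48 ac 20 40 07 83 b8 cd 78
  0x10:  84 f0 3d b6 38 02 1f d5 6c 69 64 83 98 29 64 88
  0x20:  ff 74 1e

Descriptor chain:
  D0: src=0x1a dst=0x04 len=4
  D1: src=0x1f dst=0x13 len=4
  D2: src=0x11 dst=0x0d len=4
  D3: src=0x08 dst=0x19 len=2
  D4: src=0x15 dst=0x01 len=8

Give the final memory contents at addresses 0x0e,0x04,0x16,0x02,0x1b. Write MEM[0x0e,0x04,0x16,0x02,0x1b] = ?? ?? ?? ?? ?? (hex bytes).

#0 dst[0x04+4] := {0x64,0x83,0x98,0x29}
#1 dst[0x13+4] := {0x88,0xff,0x74,0x1e}
#2 dst[0x0d+4] := {0xf0,0x3d,0x88,0xff}
#3 dst[0x19+2] := {0xac,0x20}
#4 dst[0x01+8] := {0x74,0x1e,0xd5,0x6c,0xac,0x20,0x83,0x98}
query mem[0x0e]=0x3d, mem[0x04]=0x6c, mem[0x16]=0x1e, mem[0x02]=0x1e, mem[0x1b]=0x83

MEM[0x0e,0x04,0x16,0x02,0x1b] = 3d 6c 1e 1e 83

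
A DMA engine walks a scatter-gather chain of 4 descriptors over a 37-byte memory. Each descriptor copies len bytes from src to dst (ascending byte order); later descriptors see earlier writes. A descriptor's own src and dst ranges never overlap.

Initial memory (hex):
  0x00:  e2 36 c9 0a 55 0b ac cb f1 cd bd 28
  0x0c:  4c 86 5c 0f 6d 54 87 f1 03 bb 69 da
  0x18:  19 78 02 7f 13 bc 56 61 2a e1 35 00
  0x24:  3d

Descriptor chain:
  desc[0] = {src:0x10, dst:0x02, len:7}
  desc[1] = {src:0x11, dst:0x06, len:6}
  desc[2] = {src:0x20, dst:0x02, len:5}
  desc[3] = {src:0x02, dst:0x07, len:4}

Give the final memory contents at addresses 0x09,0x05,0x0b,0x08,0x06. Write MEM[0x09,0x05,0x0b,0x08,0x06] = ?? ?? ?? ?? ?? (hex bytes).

MEM[0x09,0x05,0x0b,0x08,0x06] = 35 00 69 e1 3d

D0: mem[0x02..0x08] <- [6d 54 87 f1 03 bb 69]
D1: mem[0x06..0x0b] <- [54 87 f1 03 bb 69]
D2: mem[0x02..0x06] <- [2a e1 35 00 3d]
D3: mem[0x07..0x0a] <- [2a e1 35 00]
query mem[0x09]=0x35, mem[0x05]=0x00, mem[0x0b]=0x69, mem[0x08]=0xe1, mem[0x06]=0x3d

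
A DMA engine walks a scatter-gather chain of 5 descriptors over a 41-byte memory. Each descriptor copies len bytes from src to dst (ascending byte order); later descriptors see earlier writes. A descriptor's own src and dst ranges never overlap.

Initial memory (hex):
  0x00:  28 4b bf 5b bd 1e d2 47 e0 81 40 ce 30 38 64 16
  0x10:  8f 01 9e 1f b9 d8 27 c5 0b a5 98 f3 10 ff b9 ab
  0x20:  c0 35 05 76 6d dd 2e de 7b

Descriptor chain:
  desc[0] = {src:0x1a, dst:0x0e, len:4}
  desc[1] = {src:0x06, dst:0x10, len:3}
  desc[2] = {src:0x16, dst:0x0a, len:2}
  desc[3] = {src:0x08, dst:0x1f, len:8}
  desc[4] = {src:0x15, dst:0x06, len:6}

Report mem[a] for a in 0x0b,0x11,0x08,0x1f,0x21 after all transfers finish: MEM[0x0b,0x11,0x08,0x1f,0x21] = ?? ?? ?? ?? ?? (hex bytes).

MEM[0x0b,0x11,0x08,0x1f,0x21] = 98 47 c5 e0 27

[0] 0x1a->0x0e len=4 : 98 f3 10 ff
[1] 0x06->0x10 len=3 : d2 47 e0
[2] 0x16->0x0a len=2 : 27 c5
[3] 0x08->0x1f len=8 : e0 81 27 c5 30 38 98 f3
[4] 0x15->0x06 len=6 : d8 27 c5 0b a5 98
query mem[0x0b]=0x98, mem[0x11]=0x47, mem[0x08]=0xc5, mem[0x1f]=0xe0, mem[0x21]=0x27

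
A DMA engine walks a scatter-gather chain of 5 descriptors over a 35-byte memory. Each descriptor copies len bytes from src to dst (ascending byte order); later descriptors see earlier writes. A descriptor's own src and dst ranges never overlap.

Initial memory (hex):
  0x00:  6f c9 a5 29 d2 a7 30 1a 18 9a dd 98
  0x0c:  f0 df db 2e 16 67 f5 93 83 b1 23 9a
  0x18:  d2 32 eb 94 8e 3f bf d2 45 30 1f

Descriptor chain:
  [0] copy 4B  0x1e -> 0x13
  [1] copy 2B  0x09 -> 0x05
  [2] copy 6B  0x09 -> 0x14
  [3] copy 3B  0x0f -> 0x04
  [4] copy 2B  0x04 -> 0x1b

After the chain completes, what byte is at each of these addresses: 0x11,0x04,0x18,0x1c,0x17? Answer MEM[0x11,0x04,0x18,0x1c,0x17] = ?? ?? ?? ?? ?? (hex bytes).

[0] 0x1e->0x13 len=4 : bf d2 45 30
[1] 0x09->0x05 len=2 : 9a dd
[2] 0x09->0x14 len=6 : 9a dd 98 f0 df db
[3] 0x0f->0x04 len=3 : 2e 16 67
[4] 0x04->0x1b len=2 : 2e 16
query mem[0x11]=0x67, mem[0x04]=0x2e, mem[0x18]=0xdf, mem[0x1c]=0x16, mem[0x17]=0xf0

MEM[0x11,0x04,0x18,0x1c,0x17] = 67 2e df 16 f0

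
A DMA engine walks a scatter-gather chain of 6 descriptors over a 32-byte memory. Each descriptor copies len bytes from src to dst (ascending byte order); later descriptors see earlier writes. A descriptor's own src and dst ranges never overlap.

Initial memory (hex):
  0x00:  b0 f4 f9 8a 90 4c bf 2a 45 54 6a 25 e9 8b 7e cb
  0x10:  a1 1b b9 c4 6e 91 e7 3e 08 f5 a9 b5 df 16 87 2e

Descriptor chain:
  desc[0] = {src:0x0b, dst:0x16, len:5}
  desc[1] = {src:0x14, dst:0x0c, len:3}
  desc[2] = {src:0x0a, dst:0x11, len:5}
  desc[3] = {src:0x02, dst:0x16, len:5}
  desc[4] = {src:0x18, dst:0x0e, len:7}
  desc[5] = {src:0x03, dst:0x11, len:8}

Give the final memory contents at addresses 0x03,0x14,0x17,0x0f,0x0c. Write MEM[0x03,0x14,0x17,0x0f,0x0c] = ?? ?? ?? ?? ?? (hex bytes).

MEM[0x03,0x14,0x17,0x0f,0x0c] = 8a bf 54 4c 6e

#0 dst[0x16+5] := {0x25,0xe9,0x8b,0x7e,0xcb}
#1 dst[0x0c+3] := {0x6e,0x91,0x25}
#2 dst[0x11+5] := {0x6a,0x25,0x6e,0x91,0x25}
#3 dst[0x16+5] := {0xf9,0x8a,0x90,0x4c,0xbf}
#4 dst[0x0e+7] := {0x90,0x4c,0xbf,0xb5,0xdf,0x16,0x87}
#5 dst[0x11+8] := {0x8a,0x90,0x4c,0xbf,0x2a,0x45,0x54,0x6a}
query mem[0x03]=0x8a, mem[0x14]=0xbf, mem[0x17]=0x54, mem[0x0f]=0x4c, mem[0x0c]=0x6e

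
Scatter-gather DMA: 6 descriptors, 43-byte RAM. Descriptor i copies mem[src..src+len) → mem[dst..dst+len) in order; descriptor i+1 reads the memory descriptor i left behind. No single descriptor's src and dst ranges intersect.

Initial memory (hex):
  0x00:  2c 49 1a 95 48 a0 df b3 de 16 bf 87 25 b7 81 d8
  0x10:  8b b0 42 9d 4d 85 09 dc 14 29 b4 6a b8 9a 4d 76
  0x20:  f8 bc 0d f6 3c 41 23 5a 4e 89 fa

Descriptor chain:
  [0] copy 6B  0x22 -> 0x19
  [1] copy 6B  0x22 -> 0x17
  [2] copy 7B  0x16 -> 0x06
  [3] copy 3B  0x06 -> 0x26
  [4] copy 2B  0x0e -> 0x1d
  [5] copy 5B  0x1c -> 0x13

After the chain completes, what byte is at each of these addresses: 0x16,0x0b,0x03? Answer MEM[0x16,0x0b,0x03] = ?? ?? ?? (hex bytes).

MEM[0x16,0x0b,0x03] = 76 23 95

[0] 0x22->0x19 len=6 : 0d f6 3c 41 23 5a
[1] 0x22->0x17 len=6 : 0d f6 3c 41 23 5a
[2] 0x16->0x06 len=7 : 09 0d f6 3c 41 23 5a
[3] 0x06->0x26 len=3 : 09 0d f6
[4] 0x0e->0x1d len=2 : 81 d8
[5] 0x1c->0x13 len=5 : 5a 81 d8 76 f8
query mem[0x16]=0x76, mem[0x0b]=0x23, mem[0x03]=0x95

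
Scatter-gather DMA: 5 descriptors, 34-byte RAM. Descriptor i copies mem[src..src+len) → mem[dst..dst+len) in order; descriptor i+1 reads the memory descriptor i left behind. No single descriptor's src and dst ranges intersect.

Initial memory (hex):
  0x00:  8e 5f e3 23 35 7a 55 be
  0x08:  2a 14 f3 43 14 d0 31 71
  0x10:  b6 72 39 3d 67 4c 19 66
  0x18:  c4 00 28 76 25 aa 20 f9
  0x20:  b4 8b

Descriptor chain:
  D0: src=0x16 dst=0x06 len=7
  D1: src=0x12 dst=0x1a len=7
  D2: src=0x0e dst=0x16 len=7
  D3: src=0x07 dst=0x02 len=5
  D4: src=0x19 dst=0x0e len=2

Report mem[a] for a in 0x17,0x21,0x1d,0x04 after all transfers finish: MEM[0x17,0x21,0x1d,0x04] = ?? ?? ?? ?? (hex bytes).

MEM[0x17,0x21,0x1d,0x04] = 71 8b 4c 00

[0] 0x16->0x06 len=7 : 19 66 c4 00 28 76 25
[1] 0x12->0x1a len=7 : 39 3d 67 4c 19 66 c4
[2] 0x0e->0x16 len=7 : 31 71 b6 72 39 3d 67
[3] 0x07->0x02 len=5 : 66 c4 00 28 76
[4] 0x19->0x0e len=2 : 72 39
query mem[0x17]=0x71, mem[0x21]=0x8b, mem[0x1d]=0x4c, mem[0x04]=0x00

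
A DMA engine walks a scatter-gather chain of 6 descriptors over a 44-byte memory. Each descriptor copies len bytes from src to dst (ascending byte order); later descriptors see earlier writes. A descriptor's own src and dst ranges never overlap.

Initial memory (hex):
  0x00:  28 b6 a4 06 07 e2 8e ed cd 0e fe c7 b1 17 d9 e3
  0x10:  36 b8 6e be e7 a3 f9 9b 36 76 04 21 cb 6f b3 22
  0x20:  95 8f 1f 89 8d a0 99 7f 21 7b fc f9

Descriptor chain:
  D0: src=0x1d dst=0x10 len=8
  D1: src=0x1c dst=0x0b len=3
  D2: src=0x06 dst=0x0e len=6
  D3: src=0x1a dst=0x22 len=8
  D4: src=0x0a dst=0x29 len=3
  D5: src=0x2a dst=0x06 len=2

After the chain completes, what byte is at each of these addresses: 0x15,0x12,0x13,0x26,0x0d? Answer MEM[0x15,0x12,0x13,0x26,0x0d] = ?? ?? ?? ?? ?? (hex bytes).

[0] 0x1d->0x10 len=8 : 6f b3 22 95 8f 1f 89 8d
[1] 0x1c->0x0b len=3 : cb 6f b3
[2] 0x06->0x0e len=6 : 8e ed cd 0e fe cb
[3] 0x1a->0x22 len=8 : 04 21 cb 6f b3 22 95 8f
[4] 0x0a->0x29 len=3 : fe cb 6f
[5] 0x2a->0x06 len=2 : cb 6f
query mem[0x15]=0x1f, mem[0x12]=0xfe, mem[0x13]=0xcb, mem[0x26]=0xb3, mem[0x0d]=0xb3

MEM[0x15,0x12,0x13,0x26,0x0d] = 1f fe cb b3 b3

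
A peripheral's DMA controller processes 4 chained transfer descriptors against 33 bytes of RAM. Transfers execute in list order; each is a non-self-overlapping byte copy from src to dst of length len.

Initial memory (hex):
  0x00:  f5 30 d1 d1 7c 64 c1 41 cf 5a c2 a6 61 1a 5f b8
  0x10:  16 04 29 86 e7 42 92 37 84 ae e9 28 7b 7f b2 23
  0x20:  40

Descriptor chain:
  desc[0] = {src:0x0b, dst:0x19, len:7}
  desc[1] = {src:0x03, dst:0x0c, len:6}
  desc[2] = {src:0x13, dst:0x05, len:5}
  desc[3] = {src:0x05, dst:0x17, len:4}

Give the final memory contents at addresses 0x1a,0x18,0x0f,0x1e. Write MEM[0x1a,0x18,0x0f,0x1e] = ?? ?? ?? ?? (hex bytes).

[0] 0x0b->0x19 len=7 : a6 61 1a 5f b8 16 04
[1] 0x03->0x0c len=6 : d1 7c 64 c1 41 cf
[2] 0x13->0x05 len=5 : 86 e7 42 92 37
[3] 0x05->0x17 len=4 : 86 e7 42 92
query mem[0x1a]=0x92, mem[0x18]=0xe7, mem[0x0f]=0xc1, mem[0x1e]=0x16

MEM[0x1a,0x18,0x0f,0x1e] = 92 e7 c1 16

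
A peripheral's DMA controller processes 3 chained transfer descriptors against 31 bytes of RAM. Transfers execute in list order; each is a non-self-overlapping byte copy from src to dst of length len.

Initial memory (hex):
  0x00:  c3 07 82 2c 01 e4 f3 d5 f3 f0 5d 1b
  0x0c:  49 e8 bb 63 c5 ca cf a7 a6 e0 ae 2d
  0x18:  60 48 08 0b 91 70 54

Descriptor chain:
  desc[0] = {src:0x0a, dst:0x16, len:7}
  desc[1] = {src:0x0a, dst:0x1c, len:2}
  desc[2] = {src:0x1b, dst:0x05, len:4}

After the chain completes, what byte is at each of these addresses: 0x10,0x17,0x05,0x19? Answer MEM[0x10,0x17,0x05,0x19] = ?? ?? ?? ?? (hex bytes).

[0] 0x0a->0x16 len=7 : 5d 1b 49 e8 bb 63 c5
[1] 0x0a->0x1c len=2 : 5d 1b
[2] 0x1b->0x05 len=4 : 63 5d 1b 54
query mem[0x10]=0xc5, mem[0x17]=0x1b, mem[0x05]=0x63, mem[0x19]=0xe8

MEM[0x10,0x17,0x05,0x19] = c5 1b 63 e8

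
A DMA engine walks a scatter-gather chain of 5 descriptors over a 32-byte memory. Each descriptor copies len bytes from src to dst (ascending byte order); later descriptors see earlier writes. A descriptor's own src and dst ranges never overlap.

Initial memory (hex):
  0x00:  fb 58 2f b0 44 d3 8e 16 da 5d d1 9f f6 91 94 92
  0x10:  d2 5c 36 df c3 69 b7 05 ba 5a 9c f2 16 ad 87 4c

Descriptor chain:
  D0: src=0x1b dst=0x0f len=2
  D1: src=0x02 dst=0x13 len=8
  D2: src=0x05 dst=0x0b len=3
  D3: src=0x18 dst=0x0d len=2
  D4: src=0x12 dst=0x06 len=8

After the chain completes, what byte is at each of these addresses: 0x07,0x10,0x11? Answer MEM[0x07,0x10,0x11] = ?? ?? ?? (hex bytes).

D0: mem[0x0f..0x10] <- [f2 16]
D1: mem[0x13..0x1a] <- [2f b0 44 d3 8e 16 da 5d]
D2: mem[0x0b..0x0d] <- [d3 8e 16]
D3: mem[0x0d..0x0e] <- [16 da]
D4: mem[0x06..0x0d] <- [36 2f b0 44 d3 8e 16 da]
query mem[0x07]=0x2f, mem[0x10]=0x16, mem[0x11]=0x5c

MEM[0x07,0x10,0x11] = 2f 16 5c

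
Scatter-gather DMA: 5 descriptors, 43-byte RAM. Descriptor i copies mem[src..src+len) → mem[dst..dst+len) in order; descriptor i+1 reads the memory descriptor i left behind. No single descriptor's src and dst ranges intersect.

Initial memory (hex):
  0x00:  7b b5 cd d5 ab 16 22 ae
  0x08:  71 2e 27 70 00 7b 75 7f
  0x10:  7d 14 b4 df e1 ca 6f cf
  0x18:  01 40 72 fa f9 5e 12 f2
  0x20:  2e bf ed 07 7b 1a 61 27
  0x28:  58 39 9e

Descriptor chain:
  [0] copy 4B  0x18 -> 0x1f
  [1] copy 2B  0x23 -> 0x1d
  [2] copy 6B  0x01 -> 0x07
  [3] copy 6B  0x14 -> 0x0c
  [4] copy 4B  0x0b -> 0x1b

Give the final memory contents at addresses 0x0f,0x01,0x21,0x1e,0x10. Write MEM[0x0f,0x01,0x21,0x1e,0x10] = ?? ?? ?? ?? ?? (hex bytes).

MEM[0x0f,0x01,0x21,0x1e,0x10] = cf b5 72 6f 01

[0] 0x18->0x1f len=4 : 01 40 72 fa
[1] 0x23->0x1d len=2 : 07 7b
[2] 0x01->0x07 len=6 : b5 cd d5 ab 16 22
[3] 0x14->0x0c len=6 : e1 ca 6f cf 01 40
[4] 0x0b->0x1b len=4 : 16 e1 ca 6f
query mem[0x0f]=0xcf, mem[0x01]=0xb5, mem[0x21]=0x72, mem[0x1e]=0x6f, mem[0x10]=0x01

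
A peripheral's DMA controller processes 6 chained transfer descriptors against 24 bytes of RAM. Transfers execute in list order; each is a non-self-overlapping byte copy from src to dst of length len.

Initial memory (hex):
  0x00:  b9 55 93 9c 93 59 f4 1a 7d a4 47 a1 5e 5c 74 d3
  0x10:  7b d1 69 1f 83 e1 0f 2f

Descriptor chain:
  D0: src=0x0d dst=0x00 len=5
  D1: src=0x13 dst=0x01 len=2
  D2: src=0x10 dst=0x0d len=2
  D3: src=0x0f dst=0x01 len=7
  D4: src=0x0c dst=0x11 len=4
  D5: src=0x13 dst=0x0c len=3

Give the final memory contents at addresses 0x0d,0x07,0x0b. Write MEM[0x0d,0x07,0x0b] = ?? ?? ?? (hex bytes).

MEM[0x0d,0x07,0x0b] = d3 e1 a1

[0] 0x0d->0x00 len=5 : 5c 74 d3 7b d1
[1] 0x13->0x01 len=2 : 1f 83
[2] 0x10->0x0d len=2 : 7b d1
[3] 0x0f->0x01 len=7 : d3 7b d1 69 1f 83 e1
[4] 0x0c->0x11 len=4 : 5e 7b d1 d3
[5] 0x13->0x0c len=3 : d1 d3 e1
query mem[0x0d]=0xd3, mem[0x07]=0xe1, mem[0x0b]=0xa1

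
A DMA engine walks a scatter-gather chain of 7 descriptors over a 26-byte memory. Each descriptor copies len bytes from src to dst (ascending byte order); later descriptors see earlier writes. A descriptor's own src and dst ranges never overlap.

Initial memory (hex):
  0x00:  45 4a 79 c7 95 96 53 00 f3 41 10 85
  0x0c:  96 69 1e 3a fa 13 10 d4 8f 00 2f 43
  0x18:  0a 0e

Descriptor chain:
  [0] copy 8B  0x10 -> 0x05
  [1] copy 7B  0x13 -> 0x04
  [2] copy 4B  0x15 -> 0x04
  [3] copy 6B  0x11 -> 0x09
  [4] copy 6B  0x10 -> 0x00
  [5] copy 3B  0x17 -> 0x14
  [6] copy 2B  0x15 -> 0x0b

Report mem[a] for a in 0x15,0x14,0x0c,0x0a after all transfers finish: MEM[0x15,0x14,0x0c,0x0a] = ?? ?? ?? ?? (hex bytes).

  after D0: wrote 8B at 0x05 = fa1310d48f002f43
  after D1: wrote 7B at 0x04 = d48f002f430a0e
  after D2: wrote 4B at 0x04 = 002f430a
  after D3: wrote 6B at 0x09 = 1310d48f002f
  after D4: wrote 6B at 0x00 = fa1310d48f00
  after D5: wrote 3B at 0x14 = 430a0e
  after D6: wrote 2B at 0x0b = 0a0e
query mem[0x15]=0x0a, mem[0x14]=0x43, mem[0x0c]=0x0e, mem[0x0a]=0x10

MEM[0x15,0x14,0x0c,0x0a] = 0a 43 0e 10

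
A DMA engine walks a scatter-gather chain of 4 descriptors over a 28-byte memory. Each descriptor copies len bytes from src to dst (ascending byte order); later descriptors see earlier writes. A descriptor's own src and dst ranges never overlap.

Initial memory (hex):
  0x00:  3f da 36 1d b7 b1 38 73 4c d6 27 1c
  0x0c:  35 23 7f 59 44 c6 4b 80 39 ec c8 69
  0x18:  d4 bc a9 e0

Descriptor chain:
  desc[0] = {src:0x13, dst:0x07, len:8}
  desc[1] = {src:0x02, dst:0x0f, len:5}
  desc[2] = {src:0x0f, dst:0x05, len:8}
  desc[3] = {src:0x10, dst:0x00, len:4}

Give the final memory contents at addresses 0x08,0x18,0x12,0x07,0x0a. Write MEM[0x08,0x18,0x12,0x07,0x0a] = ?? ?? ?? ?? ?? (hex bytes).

  after D0: wrote 8B at 0x07 = 8039ecc869d4bca9
  after D1: wrote 5B at 0x0f = 361db7b138
  after D2: wrote 8B at 0x05 = 361db7b13839ecc8
  after D3: wrote 4B at 0x00 = 1db7b138
query mem[0x08]=0xb1, mem[0x18]=0xd4, mem[0x12]=0xb1, mem[0x07]=0xb7, mem[0x0a]=0x39

MEM[0x08,0x18,0x12,0x07,0x0a] = b1 d4 b1 b7 39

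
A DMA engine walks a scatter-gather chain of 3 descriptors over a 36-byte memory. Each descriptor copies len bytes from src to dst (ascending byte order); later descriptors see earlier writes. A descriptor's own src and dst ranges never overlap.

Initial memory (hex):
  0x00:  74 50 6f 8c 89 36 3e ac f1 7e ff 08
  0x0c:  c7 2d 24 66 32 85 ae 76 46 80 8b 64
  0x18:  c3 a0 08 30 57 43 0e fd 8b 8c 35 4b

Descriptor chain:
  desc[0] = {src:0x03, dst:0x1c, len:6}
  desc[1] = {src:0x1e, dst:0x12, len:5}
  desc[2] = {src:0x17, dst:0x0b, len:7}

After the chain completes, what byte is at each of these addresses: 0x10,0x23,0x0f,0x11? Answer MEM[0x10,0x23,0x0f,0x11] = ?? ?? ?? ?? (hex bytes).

  after D0: wrote 6B at 0x1c = 8c89363eacf1
  after D1: wrote 5B at 0x12 = 363eacf135
  after D2: wrote 7B at 0x0b = 64c3a008308c89
query mem[0x10]=0x8c, mem[0x23]=0x4b, mem[0x0f]=0x30, mem[0x11]=0x89

MEM[0x10,0x23,0x0f,0x11] = 8c 4b 30 89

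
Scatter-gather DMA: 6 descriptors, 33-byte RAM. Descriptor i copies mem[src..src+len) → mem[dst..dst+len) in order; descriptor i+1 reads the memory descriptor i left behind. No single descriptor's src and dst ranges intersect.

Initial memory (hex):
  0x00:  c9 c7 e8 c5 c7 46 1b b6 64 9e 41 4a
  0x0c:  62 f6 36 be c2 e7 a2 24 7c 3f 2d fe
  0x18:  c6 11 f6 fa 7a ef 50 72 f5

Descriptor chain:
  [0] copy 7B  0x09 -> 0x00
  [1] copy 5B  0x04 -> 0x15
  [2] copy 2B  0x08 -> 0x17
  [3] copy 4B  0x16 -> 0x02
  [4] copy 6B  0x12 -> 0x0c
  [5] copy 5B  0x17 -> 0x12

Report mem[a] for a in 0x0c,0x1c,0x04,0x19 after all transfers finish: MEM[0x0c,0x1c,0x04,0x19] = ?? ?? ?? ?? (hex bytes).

  after D0: wrote 7B at 0x00 = 9e414a62f636be
  after D1: wrote 5B at 0x15 = f636beb664
  after D2: wrote 2B at 0x17 = 649e
  after D3: wrote 4B at 0x02 = 36649e64
  after D4: wrote 6B at 0x0c = a2247cf63664
  after D5: wrote 5B at 0x12 = 649e64f6fa
query mem[0x0c]=0xa2, mem[0x1c]=0x7a, mem[0x04]=0x9e, mem[0x19]=0x64

MEM[0x0c,0x1c,0x04,0x19] = a2 7a 9e 64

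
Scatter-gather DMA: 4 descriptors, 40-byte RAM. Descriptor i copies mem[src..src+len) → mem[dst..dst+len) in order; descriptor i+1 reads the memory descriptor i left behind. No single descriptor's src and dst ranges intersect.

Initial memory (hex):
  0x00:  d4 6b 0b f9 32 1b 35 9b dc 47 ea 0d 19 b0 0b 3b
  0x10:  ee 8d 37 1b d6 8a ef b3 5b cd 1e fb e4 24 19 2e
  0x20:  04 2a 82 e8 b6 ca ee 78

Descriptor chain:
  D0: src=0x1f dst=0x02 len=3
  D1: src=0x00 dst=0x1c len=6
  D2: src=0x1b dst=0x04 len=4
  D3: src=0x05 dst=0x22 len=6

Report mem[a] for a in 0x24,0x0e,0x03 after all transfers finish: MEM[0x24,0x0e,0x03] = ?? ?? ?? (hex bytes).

[0] 0x1f->0x02 len=3 : 2e 04 2a
[1] 0x00->0x1c len=6 : d4 6b 2e 04 2a 1b
[2] 0x1b->0x04 len=4 : fb d4 6b 2e
[3] 0x05->0x22 len=6 : d4 6b 2e dc 47 ea
query mem[0x24]=0x2e, mem[0x0e]=0x0b, mem[0x03]=0x04

MEM[0x24,0x0e,0x03] = 2e 0b 04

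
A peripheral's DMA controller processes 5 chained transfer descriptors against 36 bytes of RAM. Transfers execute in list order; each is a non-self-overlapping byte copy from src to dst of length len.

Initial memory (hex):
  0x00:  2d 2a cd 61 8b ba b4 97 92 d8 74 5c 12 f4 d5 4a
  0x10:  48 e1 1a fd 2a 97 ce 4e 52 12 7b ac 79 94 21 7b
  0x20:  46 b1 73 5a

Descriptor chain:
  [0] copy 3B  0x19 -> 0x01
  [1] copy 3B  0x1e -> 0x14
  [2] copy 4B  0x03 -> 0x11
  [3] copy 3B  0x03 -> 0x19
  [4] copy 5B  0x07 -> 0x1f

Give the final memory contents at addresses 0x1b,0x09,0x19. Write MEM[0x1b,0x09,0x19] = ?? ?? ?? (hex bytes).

[0] 0x19->0x01 len=3 : 12 7b ac
[1] 0x1e->0x14 len=3 : 21 7b 46
[2] 0x03->0x11 len=4 : ac 8b ba b4
[3] 0x03->0x19 len=3 : ac 8b ba
[4] 0x07->0x1f len=5 : 97 92 d8 74 5c
query mem[0x1b]=0xba, mem[0x09]=0xd8, mem[0x19]=0xac

MEM[0x1b,0x09,0x19] = ba d8 ac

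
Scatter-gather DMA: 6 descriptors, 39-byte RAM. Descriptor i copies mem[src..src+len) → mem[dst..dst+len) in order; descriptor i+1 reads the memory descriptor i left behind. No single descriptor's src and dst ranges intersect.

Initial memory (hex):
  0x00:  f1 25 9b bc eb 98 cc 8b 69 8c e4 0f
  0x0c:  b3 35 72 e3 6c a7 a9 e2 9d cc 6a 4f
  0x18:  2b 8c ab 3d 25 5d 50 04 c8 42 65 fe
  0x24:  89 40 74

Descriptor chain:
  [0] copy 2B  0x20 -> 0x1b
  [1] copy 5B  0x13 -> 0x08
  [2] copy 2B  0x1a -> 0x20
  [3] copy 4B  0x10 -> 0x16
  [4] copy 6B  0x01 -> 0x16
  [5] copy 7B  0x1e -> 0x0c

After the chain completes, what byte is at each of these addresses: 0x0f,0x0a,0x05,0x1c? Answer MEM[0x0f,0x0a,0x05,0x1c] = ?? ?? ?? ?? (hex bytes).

#0 dst[0x1b+2] := {0xc8,0x42}
#1 dst[0x08+5] := {0xe2,0x9d,0xcc,0x6a,0x4f}
#2 dst[0x20+2] := {0xab,0xc8}
#3 dst[0x16+4] := {0x6c,0xa7,0xa9,0xe2}
#4 dst[0x16+6] := {0x25,0x9b,0xbc,0xeb,0x98,0xcc}
#5 dst[0x0c+7] := {0x50,0x04,0xab,0xc8,0x65,0xfe,0x89}
query mem[0x0f]=0xc8, mem[0x0a]=0xcc, mem[0x05]=0x98, mem[0x1c]=0x42

MEM[0x0f,0x0a,0x05,0x1c] = c8 cc 98 42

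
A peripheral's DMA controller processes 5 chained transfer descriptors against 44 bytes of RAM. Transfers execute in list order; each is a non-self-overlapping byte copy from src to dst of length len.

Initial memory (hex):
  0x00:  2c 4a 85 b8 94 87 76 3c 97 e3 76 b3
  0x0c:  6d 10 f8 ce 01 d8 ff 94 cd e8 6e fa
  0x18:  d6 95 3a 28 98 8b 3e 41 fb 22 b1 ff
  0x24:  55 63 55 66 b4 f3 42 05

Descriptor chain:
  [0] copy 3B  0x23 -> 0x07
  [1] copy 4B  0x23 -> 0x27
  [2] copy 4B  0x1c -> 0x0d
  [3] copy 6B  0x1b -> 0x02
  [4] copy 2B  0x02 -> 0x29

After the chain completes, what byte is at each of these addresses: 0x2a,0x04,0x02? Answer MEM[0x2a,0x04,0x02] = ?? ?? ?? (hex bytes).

  after D0: wrote 3B at 0x07 = ff5563
  after D1: wrote 4B at 0x27 = ff556355
  after D2: wrote 4B at 0x0d = 988b3e41
  after D3: wrote 6B at 0x02 = 28988b3e41fb
  after D4: wrote 2B at 0x29 = 2898
query mem[0x2a]=0x98, mem[0x04]=0x8b, mem[0x02]=0x28

MEM[0x2a,0x04,0x02] = 98 8b 28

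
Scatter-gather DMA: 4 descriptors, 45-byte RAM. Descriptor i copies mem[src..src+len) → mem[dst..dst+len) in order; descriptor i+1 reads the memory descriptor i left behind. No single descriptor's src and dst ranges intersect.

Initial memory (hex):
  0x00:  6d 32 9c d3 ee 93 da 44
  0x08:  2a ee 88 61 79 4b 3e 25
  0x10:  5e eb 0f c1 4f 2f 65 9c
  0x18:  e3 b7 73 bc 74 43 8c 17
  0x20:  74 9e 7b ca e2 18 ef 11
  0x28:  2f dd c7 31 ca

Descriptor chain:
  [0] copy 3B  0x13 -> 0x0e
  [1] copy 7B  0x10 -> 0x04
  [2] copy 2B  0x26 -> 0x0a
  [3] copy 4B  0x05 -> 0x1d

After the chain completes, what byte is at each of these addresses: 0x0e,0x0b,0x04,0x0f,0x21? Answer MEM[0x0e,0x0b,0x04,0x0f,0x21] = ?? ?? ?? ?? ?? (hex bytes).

MEM[0x0e,0x0b,0x04,0x0f,0x21] = c1 11 2f 4f 9e

  after D0: wrote 3B at 0x0e = c14f2f
  after D1: wrote 7B at 0x04 = 2feb0fc14f2f65
  after D2: wrote 2B at 0x0a = ef11
  after D3: wrote 4B at 0x1d = eb0fc14f
query mem[0x0e]=0xc1, mem[0x0b]=0x11, mem[0x04]=0x2f, mem[0x0f]=0x4f, mem[0x21]=0x9e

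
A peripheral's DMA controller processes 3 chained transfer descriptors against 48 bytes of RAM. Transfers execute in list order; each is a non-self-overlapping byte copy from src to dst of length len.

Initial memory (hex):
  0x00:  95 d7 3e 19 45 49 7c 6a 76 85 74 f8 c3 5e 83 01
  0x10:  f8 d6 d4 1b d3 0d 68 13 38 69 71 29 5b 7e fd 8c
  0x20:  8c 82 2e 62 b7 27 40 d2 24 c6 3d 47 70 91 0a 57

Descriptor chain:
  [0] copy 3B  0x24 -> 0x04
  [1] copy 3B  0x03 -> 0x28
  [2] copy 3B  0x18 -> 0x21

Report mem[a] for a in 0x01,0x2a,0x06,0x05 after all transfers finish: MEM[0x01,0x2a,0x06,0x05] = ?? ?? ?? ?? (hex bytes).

MEM[0x01,0x2a,0x06,0x05] = d7 27 40 27

[0] 0x24->0x04 len=3 : b7 27 40
[1] 0x03->0x28 len=3 : 19 b7 27
[2] 0x18->0x21 len=3 : 38 69 71
query mem[0x01]=0xd7, mem[0x2a]=0x27, mem[0x06]=0x40, mem[0x05]=0x27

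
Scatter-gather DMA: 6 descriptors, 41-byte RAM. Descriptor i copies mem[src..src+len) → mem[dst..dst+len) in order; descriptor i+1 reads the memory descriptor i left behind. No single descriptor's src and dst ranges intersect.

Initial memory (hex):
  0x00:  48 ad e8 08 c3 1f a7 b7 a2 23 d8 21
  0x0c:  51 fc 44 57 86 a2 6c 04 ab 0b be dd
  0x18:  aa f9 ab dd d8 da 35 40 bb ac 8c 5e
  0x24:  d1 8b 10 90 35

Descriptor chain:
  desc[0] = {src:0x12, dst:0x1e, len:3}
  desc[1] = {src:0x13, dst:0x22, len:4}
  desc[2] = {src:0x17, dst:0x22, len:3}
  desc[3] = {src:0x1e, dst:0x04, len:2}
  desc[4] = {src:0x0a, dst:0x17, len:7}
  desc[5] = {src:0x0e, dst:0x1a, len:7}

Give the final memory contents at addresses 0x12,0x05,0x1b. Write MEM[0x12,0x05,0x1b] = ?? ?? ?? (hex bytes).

MEM[0x12,0x05,0x1b] = 6c 04 57

  after D0: wrote 3B at 0x1e = 6c04ab
  after D1: wrote 4B at 0x22 = 04ab0bbe
  after D2: wrote 3B at 0x22 = ddaaf9
  after D3: wrote 2B at 0x04 = 6c04
  after D4: wrote 7B at 0x17 = d82151fc445786
  after D5: wrote 7B at 0x1a = 445786a26c04ab
query mem[0x12]=0x6c, mem[0x05]=0x04, mem[0x1b]=0x57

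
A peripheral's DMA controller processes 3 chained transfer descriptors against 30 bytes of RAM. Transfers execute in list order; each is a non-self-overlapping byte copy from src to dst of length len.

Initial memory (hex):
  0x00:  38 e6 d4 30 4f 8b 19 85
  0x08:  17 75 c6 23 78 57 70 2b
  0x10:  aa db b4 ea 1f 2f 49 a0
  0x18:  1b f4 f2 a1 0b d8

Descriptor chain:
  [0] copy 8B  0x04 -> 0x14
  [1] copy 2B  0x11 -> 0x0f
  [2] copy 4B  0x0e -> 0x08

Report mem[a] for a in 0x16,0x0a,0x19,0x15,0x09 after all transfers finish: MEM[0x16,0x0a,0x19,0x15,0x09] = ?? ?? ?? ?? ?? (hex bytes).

D0: mem[0x14..0x1b] <- [4f 8b 19 85 17 75 c6 23]
D1: mem[0x0f..0x10] <- [db b4]
D2: mem[0x08..0x0b] <- [70 db b4 db]
query mem[0x16]=0x19, mem[0x0a]=0xb4, mem[0x19]=0x75, mem[0x15]=0x8b, mem[0x09]=0xdb

MEM[0x16,0x0a,0x19,0x15,0x09] = 19 b4 75 8b db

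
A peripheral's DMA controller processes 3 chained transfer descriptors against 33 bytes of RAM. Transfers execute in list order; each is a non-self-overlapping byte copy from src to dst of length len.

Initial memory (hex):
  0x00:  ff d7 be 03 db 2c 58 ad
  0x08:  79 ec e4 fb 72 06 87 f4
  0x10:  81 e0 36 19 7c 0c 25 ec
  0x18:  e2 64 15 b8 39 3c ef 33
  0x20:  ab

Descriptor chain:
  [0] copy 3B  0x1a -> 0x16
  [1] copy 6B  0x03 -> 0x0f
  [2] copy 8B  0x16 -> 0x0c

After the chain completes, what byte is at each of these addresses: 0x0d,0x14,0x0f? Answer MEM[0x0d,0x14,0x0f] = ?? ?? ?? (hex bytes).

MEM[0x0d,0x14,0x0f] = b8 79 64

  after D0: wrote 3B at 0x16 = 15b839
  after D1: wrote 6B at 0x0f = 03db2c58ad79
  after D2: wrote 8B at 0x0c = 15b8396415b8393c
query mem[0x0d]=0xb8, mem[0x14]=0x79, mem[0x0f]=0x64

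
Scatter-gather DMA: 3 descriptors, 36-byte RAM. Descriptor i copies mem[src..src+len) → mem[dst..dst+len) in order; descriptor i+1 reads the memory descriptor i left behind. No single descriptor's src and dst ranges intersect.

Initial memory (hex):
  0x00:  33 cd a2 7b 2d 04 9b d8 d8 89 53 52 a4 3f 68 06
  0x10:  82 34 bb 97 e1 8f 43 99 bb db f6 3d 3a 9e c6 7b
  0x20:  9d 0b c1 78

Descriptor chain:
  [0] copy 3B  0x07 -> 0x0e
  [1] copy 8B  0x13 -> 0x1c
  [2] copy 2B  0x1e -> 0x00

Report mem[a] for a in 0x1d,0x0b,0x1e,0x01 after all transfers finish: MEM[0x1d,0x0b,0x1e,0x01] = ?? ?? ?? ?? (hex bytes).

[0] 0x07->0x0e len=3 : d8 d8 89
[1] 0x13->0x1c len=8 : 97 e1 8f 43 99 bb db f6
[2] 0x1e->0x00 len=2 : 8f 43
query mem[0x1d]=0xe1, mem[0x0b]=0x52, mem[0x1e]=0x8f, mem[0x01]=0x43

MEM[0x1d,0x0b,0x1e,0x01] = e1 52 8f 43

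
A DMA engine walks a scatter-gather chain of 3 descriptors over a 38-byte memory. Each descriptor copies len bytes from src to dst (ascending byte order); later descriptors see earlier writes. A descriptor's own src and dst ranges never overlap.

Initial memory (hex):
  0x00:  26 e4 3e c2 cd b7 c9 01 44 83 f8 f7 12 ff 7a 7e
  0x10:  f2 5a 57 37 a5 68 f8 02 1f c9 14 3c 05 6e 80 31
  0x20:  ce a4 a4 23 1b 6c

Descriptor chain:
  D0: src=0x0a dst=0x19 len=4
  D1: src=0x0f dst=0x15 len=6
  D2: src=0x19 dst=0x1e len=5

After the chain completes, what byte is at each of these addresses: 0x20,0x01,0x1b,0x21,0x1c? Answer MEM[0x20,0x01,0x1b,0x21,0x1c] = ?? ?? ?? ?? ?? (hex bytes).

MEM[0x20,0x01,0x1b,0x21,0x1c] = 12 e4 12 ff ff

#0 dst[0x19+4] := {0xf8,0xf7,0x12,0xff}
#1 dst[0x15+6] := {0x7e,0xf2,0x5a,0x57,0x37,0xa5}
#2 dst[0x1e+5] := {0x37,0xa5,0x12,0xff,0x6e}
query mem[0x20]=0x12, mem[0x01]=0xe4, mem[0x1b]=0x12, mem[0x21]=0xff, mem[0x1c]=0xff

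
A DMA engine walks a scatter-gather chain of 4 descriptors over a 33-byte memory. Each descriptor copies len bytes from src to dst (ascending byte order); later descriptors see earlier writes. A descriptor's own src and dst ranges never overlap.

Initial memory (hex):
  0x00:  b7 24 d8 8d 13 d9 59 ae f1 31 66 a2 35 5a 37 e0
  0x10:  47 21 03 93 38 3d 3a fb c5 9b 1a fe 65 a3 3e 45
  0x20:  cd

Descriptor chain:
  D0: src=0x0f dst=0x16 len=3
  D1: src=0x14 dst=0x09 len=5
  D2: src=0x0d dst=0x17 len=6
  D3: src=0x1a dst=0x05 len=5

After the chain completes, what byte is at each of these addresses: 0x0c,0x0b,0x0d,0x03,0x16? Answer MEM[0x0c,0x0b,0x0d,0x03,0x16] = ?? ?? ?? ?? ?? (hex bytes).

MEM[0x0c,0x0b,0x0d,0x03,0x16] = 47 e0 21 8d e0

  after D0: wrote 3B at 0x16 = e04721
  after D1: wrote 5B at 0x09 = 383de04721
  after D2: wrote 6B at 0x17 = 2137e0472103
  after D3: wrote 5B at 0x05 = 472103a33e
query mem[0x0c]=0x47, mem[0x0b]=0xe0, mem[0x0d]=0x21, mem[0x03]=0x8d, mem[0x16]=0xe0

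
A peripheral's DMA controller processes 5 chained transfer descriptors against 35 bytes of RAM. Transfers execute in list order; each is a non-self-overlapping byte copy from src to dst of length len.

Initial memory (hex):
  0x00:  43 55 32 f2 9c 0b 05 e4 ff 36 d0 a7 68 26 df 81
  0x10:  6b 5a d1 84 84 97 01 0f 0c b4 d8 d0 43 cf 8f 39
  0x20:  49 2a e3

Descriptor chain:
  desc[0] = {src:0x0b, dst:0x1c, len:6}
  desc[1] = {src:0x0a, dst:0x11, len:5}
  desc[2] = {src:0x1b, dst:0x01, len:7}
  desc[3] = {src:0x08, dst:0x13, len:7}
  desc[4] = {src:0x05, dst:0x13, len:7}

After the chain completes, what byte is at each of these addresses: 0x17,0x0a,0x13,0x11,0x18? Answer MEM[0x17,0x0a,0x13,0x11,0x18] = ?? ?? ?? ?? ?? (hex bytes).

  after D0: wrote 6B at 0x1c = a76826df816b
  after D1: wrote 5B at 0x11 = d0a76826df
  after D2: wrote 7B at 0x01 = d0a76826df816b
  after D3: wrote 7B at 0x13 = ff36d0a76826df
  after D4: wrote 7B at 0x13 = df816bff36d0a7
query mem[0x17]=0x36, mem[0x0a]=0xd0, mem[0x13]=0xdf, mem[0x11]=0xd0, mem[0x18]=0xd0

MEM[0x17,0x0a,0x13,0x11,0x18] = 36 d0 df d0 d0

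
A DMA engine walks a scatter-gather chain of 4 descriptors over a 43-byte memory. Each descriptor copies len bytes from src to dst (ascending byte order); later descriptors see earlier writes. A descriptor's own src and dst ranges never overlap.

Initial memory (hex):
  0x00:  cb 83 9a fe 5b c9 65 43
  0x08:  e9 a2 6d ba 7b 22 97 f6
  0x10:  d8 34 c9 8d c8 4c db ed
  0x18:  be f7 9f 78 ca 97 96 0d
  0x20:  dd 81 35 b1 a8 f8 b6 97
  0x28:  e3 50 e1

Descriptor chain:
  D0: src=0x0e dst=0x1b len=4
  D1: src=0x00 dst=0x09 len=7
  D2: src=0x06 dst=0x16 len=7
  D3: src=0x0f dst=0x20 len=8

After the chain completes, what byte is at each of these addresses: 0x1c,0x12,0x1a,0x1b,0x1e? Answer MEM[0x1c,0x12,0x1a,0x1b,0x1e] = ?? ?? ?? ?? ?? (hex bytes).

MEM[0x1c,0x12,0x1a,0x1b,0x1e] = fe c9 83 9a 34

#0 dst[0x1b+4] := {0x97,0xf6,0xd8,0x34}
#1 dst[0x09+7] := {0xcb,0x83,0x9a,0xfe,0x5b,0xc9,0x65}
#2 dst[0x16+7] := {0x65,0x43,0xe9,0xcb,0x83,0x9a,0xfe}
#3 dst[0x20+8] := {0x65,0xd8,0x34,0xc9,0x8d,0xc8,0x4c,0x65}
query mem[0x1c]=0xfe, mem[0x12]=0xc9, mem[0x1a]=0x83, mem[0x1b]=0x9a, mem[0x1e]=0x34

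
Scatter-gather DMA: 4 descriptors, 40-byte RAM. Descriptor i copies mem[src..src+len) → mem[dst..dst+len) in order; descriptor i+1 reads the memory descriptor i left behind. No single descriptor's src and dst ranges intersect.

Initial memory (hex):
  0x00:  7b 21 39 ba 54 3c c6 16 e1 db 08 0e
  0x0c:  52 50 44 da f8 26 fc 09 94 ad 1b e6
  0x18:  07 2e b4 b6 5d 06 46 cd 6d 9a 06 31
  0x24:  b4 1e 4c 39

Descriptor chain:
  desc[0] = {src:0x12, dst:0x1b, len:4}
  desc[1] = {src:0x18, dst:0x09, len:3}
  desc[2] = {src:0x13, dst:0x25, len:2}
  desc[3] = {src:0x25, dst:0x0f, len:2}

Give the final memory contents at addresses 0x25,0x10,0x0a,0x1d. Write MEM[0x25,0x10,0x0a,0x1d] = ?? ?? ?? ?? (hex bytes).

  after D0: wrote 4B at 0x1b = fc0994ad
  after D1: wrote 3B at 0x09 = 072eb4
  after D2: wrote 2B at 0x25 = 0994
  after D3: wrote 2B at 0x0f = 0994
query mem[0x25]=0x09, mem[0x10]=0x94, mem[0x0a]=0x2e, mem[0x1d]=0x94

MEM[0x25,0x10,0x0a,0x1d] = 09 94 2e 94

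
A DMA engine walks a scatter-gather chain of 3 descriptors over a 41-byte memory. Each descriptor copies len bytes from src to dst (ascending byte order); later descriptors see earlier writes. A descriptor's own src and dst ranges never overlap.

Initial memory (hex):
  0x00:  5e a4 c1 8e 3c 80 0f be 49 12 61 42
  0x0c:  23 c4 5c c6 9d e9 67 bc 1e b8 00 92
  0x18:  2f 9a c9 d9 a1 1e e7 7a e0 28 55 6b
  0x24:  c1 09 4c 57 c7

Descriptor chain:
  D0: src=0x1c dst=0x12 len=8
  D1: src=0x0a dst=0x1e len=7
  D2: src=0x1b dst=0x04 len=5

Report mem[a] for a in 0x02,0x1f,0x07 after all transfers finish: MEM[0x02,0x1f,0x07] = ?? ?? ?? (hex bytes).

  after D0: wrote 8B at 0x12 = a11ee77ae028556b
  after D1: wrote 7B at 0x1e = 614223c45cc69d
  after D2: wrote 5B at 0x04 = d9a11e6142
query mem[0x02]=0xc1, mem[0x1f]=0x42, mem[0x07]=0x61

MEM[0x02,0x1f,0x07] = c1 42 61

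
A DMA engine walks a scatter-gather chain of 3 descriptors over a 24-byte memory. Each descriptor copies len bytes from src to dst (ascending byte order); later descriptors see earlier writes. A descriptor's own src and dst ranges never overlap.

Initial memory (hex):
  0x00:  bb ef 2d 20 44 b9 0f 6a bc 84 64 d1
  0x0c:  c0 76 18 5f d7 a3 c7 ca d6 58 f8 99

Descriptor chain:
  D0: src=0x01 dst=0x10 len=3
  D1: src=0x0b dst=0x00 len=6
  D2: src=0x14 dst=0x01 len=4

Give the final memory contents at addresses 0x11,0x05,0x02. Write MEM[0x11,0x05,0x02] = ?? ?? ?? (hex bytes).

MEM[0x11,0x05,0x02] = 2d ef 58

[0] 0x01->0x10 len=3 : ef 2d 20
[1] 0x0b->0x00 len=6 : d1 c0 76 18 5f ef
[2] 0x14->0x01 len=4 : d6 58 f8 99
query mem[0x11]=0x2d, mem[0x05]=0xef, mem[0x02]=0x58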